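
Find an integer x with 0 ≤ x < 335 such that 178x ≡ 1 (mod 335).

32

gcd(335, 178) = 1.
By Bézout, 178×(32) + 335×(-17) = 1.
So 178×32 ≡ 1 (mod 335), and 32 mod 335 = 32.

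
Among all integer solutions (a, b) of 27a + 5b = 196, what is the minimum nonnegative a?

gcd(27, 5):
  27 = 5·5 + 2
  5 = 2·2 + 1
  2 = 2·1
so gcd(27, 5) = 1.
1 divides 196, so solutions exist.
Back-substitute for Bézout coefficients:
  1 = 5 - 2·2
  ... = 27·(-2) + 5·(11)
Scale by 196/1 = 196: (a₀, b₀) = (-392, 2156).
General solution: a = -392 + 5t, b = 2156 - 27t for integer t.
a ≥ 0: smallest is -392 mod 5 = 3 (at t = 79), with b = 23.

3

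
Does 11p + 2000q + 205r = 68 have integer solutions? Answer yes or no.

yes

gcd(2000, 11) = 1  (2000 = 181·11 + 9, 11 = 1·9 + 2, 9 = 4·2 + 1, 2 = 2·1).
gcd(1, 205) = 1.
1 divides 68, so integer solutions exist.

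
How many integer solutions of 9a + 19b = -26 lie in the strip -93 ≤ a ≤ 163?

gcd(19, 9) = 1  (19 = 2×9 + 1, 9 = 9×1).
Back-substituting, 9×(-2) + 19×(1) = 1.
Scale by -26: particular solution (52, -26); reduce a mod 19: (14, -8).
General solution: a = 14 + 19t, b = -8 - 9t for integer t.
-93 ≤ 14 + 19t ≤ 163 gives t ∈ [-5, 7], which is 13 values.

13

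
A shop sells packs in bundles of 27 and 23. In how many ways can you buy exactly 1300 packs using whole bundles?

Need nonnegative integers with 27j + 23k = 1300.
gcd(27, 23) = 1, and 27·(6) + 23·(-7) = 1.
So (j₀, k₀) = (7800, -9100); general j = 7800 + 23t, k = -9100 - 27t.
j ≥ 0 ⇒ t ≥ -339; k ≥ 0 ⇒ t ≤ -338. That's 2 values of t.

2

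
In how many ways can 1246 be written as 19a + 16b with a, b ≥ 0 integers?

gcd(19, 16):
  19 = 1·16 + 3
  16 = 5·3 + 1
  3 = 3·1
so gcd(19, 16) = 1.
Back-substitute for Bézout coefficients:
  1 = 16 - 5·3
  ... = 19·(-5) + 16·(6)
Scale by 1246: one solution is (-6230, 7476). Reduce a mod 16: (10, 66).
General: a = 10 + 16t, b = 66 - 19t.
a ≥ 0 ⇒ t ≥ 0; b ≥ 0 ⇒ t ≤ 3. So t ∈ [0, 3]: 4 solutions.

4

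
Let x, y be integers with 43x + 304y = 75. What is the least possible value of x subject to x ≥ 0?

gcd(304, 43):
  304 = 7·43 + 3
  43 = 14·3 + 1
  3 = 3·1
so gcd(304, 43) = 1.
1 divides 75, so solutions exist.
Back-substitute for Bézout coefficients:
  1 = 43 - 14·3
  ... = 43·(99) + 304·(-14)
Scale by 75/1 = 75: (x₀, y₀) = (7425, -1050).
General solution: x = 7425 + 304t, y = -1050 - 43t for integer t.
x ≥ 0: smallest is 7425 mod 304 = 129 (at t = -24), with y = -18.

129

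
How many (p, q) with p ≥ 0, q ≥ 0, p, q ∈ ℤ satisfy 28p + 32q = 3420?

16

gcd(32, 28) = 4.
By Bézout, 28*(-1) + 32*(1) = 4.
One solution: (1, 106).
General: p = 1 + 8t, q = 106 - 7t.
p ≥ 0 ⇒ t ≥ 0; q ≥ 0 ⇒ t ≤ 15. So t ∈ [0, 15]: 16 solutions.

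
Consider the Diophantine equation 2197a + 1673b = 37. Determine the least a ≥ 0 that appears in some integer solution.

gcd(2197, 1673):
  2197 = 1×1673 + 524
  1673 = 3×524 + 101
  524 = 5×101 + 19
  101 = 5×19 + 6
  19 = 3×6 + 1
  6 = 6×1
so gcd(2197, 1673) = 1.
1 divides 37, so solutions exist.
Back-substitute for Bézout coefficients:
  1 = 19 - 3×6
  ... = 2197×(265) + 1673×(-348)
Scale by 37/1 = 37: (a₀, b₀) = (9805, -12876).
General solution: a = 9805 + 1673t, b = -12876 - 2197t for integer t.
a ≥ 0: smallest is 9805 mod 1673 = 1440 (at t = -5), with b = -1891.

1440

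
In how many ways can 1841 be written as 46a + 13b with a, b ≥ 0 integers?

gcd(46, 13) = 1  (46 = 3*13 + 7, 13 = 1*7 + 6, 7 = 1*6 + 1, 6 = 6*1).
Back-substituting, 46*(2) + 13*(-7) = 1.
Scale by 1841: one solution is (3682, -12887). Reduce a mod 13: (3, 131).
General: a = 3 + 13t, b = 131 - 46t.
a ≥ 0 ⇒ t ≥ 0; b ≥ 0 ⇒ t ≤ 2. So t ∈ [0, 2]: 3 solutions.

3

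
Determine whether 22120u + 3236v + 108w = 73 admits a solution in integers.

no

gcd(22120, 3236) = 4  (22120 = 6*3236 + 2704, 3236 = 1*2704 + 532, 2704 = 5*532 + 44, 532 = 12*44 + 4, 44 = 11*4).
gcd(4, 108) = 4.
4 does not divide 73 (remainder 1), so no integer solutions.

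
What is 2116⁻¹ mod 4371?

283

gcd(4371, 2116) = 1  (4371 = 2*2116 + 139, 2116 = 15*139 + 31, 139 = 4*31 + 15, 31 = 2*15 + 1, 15 = 15*1).
Back-substituting, 2116*(283) + 4371*(-137) = 1.
So 2116*283 ≡ 1 (mod 4371), and 283 mod 4371 = 283.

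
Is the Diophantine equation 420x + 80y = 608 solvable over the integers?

gcd(420, 80) = 20  (420 = 5*80 + 20, 80 = 4*20).
20 does not divide 608 (remainder 8), so no integer solutions.

no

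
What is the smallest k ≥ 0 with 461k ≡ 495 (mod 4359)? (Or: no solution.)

gcd(4359, 461) = 1  (4359 = 9×461 + 210, 461 = 2×210 + 41, 210 = 5×41 + 5, 41 = 8×5 + 1, 5 = 5×1).
1 divides 495, so solutions exist.
Back-substituting, 461×(851) + 4359×(-90) = 1.
So 461×(851) ≡ 1 (mod 4359); multiply by 495: k ≡ 421245 (mod 4359).
Smallest nonnegative: k = 421245 mod 4359 = 2781.

2781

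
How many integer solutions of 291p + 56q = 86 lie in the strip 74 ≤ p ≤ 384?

gcd(291, 56) = 1  (291 = 5×56 + 11, 56 = 5×11 + 1, 11 = 11×1).
Back-substituting, 291×(-5) + 56×(26) = 1.
Scale by 86: particular solution (-430, 2236); reduce p mod 56: (18, -92).
General solution: p = 18 + 56t, q = -92 - 291t for integer t.
74 ≤ 18 + 56t ≤ 384 gives t ∈ [1, 6], which is 6 values.

6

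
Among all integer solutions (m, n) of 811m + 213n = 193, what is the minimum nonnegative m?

gcd(811, 213) = 1  (811 = 3·213 + 172, 213 = 1·172 + 41, 172 = 4·41 + 8, 41 = 5·8 + 1, 8 = 8·1).
1 divides 193, so solutions exist.
Back-substituting, 811·(-26) + 213·(99) = 1.
Scale by 193/1 = 193: (m₀, n₀) = (-5018, 19107).
General solution: m = -5018 + 213t, n = 19107 - 811t for integer t.
m ≥ 0: smallest is -5018 mod 213 = 94 (at t = 24), with n = -357.

94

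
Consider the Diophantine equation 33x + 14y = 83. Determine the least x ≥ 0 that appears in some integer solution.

11

gcd(33, 14) = 1  (33 = 2×14 + 5, 14 = 2×5 + 4, 5 = 1×4 + 1, 4 = 4×1).
1 divides 83, so solutions exist.
Back-substituting, 33×(3) + 14×(-7) = 1.
Scale by 83/1 = 83: (x₀, y₀) = (249, -581).
General solution: x = 249 + 14t, y = -581 - 33t for integer t.
x ≥ 0: smallest is 249 mod 14 = 11 (at t = -17), with y = -20.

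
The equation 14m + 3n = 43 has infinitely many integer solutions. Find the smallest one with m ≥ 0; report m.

2

gcd(14, 3):
  14 = 4×3 + 2
  3 = 1×2 + 1
  2 = 2×1
so gcd(14, 3) = 1.
1 divides 43, so solutions exist.
Back-substitute for Bézout coefficients:
  1 = 3 - 1×2
  ... = 14×(-1) + 3×(5)
Scale by 43/1 = 43: (m₀, n₀) = (-43, 215).
General solution: m = -43 + 3t, n = 215 - 14t for integer t.
m ≥ 0: smallest is -43 mod 3 = 2 (at t = 15), with n = 5.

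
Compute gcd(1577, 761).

1

gcd(1577, 761) = 1  (1577 = 2×761 + 55, 761 = 13×55 + 46, 55 = 1×46 + 9, 46 = 5×9 + 1, 9 = 9×1).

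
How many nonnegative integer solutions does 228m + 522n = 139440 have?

gcd(522, 228):
  522 = 2×228 + 66
  228 = 3×66 + 30
  66 = 2×30 + 6
  30 = 5×6
so gcd(522, 228) = 6.
Back-substitute for Bézout coefficients:
  6 = 66 - 2×30
  ... = 228×(-16) + 522×(7)
Scale by 23240: one solution is (-371840, 162680). Reduce m mod 87: (85, 230).
General: m = 85 + 87t, n = 230 - 38t.
m ≥ 0 ⇒ t ≥ 0; n ≥ 0 ⇒ t ≤ 6. So t ∈ [0, 6]: 7 solutions.

7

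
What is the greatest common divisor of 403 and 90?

gcd(403, 90) = 1  (403 = 4·90 + 43, 90 = 2·43 + 4, 43 = 10·4 + 3, 4 = 1·3 + 1, 3 = 3·1).

1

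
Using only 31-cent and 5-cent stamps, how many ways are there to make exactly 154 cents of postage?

Need nonnegative integers with 31j + 5k = 154.
gcd(31, 5) = 1, and 31·(1) + 5·(-6) = 1.
So (j₀, k₀) = (154, -924); general j = 154 + 5t, k = -924 - 31t.
j ≥ 0 ⇒ t ≥ -30; k ≥ 0 ⇒ t ≤ -30. That's 1 value of t.

1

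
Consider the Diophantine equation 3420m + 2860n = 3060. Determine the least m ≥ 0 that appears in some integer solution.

31

gcd(3420, 2860):
  3420 = 1×2860 + 560
  2860 = 5×560 + 60
  560 = 9×60 + 20
  60 = 3×20
so gcd(3420, 2860) = 20.
20 divides 3060, so solutions exist.
Back-substitute for Bézout coefficients:
  20 = 560 - 9×60
  ... = 3420×(46) + 2860×(-55)
Scale by 3060/20 = 153: (m₀, n₀) = (7038, -8415).
General solution: m = 7038 + 143t, n = -8415 - 171t for integer t.
m ≥ 0: smallest is 7038 mod 143 = 31 (at t = -49), with n = -36.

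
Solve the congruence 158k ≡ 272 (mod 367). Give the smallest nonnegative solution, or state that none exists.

gcd(367, 158) = 1  (367 = 2×158 + 51, 158 = 3×51 + 5, 51 = 10×5 + 1, 5 = 5×1).
1 divides 272, so solutions exist.
Back-substituting, 158×(-72) + 367×(31) = 1.
So 158×(-72) ≡ 1 (mod 367); multiply by 272: k ≡ -19584 (mod 367).
Smallest nonnegative: k = -19584 mod 367 = 234.

234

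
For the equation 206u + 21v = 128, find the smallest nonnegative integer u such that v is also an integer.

10

gcd(206, 21):
  206 = 9×21 + 17
  21 = 1×17 + 4
  17 = 4×4 + 1
  4 = 4×1
so gcd(206, 21) = 1.
1 divides 128, so solutions exist.
Back-substitute for Bézout coefficients:
  1 = 17 - 4×4
  ... = 206×(5) + 21×(-49)
Scale by 128/1 = 128: (u₀, v₀) = (640, -6272).
General solution: u = 640 + 21t, v = -6272 - 206t for integer t.
u ≥ 0: smallest is 640 mod 21 = 10 (at t = -30), with v = -92.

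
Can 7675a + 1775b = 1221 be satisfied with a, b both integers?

gcd(7675, 1775):
  7675 = 4*1775 + 575
  1775 = 3*575 + 50
  575 = 11*50 + 25
  50 = 2*25
so gcd(7675, 1775) = 25.
25 does not divide 1221 (remainder 21), so no integer solutions.

no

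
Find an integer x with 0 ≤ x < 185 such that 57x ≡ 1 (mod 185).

13

gcd(185, 57):
  185 = 3*57 + 14
  57 = 4*14 + 1
  14 = 14*1
so gcd(185, 57) = 1.
Back-substitute for Bézout coefficients:
  1 = 57 - 4*14
  ... = 57*(13) + 185*(-4)
So 57*13 ≡ 1 (mod 185), and 13 mod 185 = 13.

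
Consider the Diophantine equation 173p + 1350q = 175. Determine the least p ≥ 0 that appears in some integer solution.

gcd(1350, 173):
  1350 = 7*173 + 139
  173 = 1*139 + 34
  139 = 4*34 + 3
  34 = 11*3 + 1
  3 = 3*1
so gcd(1350, 173) = 1.
1 divides 175, so solutions exist.
Back-substitute for Bézout coefficients:
  1 = 34 - 11*3
  ... = 173*(437) + 1350*(-56)
Scale by 175/1 = 175: (p₀, q₀) = (76475, -9800).
General solution: p = 76475 + 1350t, q = -9800 - 173t for integer t.
p ≥ 0: smallest is 76475 mod 1350 = 875 (at t = -56), with q = -112.

875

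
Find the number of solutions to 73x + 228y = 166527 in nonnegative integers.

gcd(228, 73) = 1  (228 = 3×73 + 9, 73 = 8×9 + 1, 9 = 9×1).
Back-substituting, 73×(25) + 228×(-8) = 1.
Scale by 166527: one solution is (4163175, -1332216). Reduce x mod 228: (123, 691).
General: x = 123 + 228t, y = 691 - 73t.
x ≥ 0 ⇒ t ≥ 0; y ≥ 0 ⇒ t ≤ 9. So t ∈ [0, 9]: 10 solutions.

10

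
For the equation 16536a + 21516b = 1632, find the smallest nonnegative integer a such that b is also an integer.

786

gcd(21516, 16536):
  21516 = 1*16536 + 4980
  16536 = 3*4980 + 1596
  4980 = 3*1596 + 192
  1596 = 8*192 + 60
  192 = 3*60 + 12
  60 = 5*12
so gcd(21516, 16536) = 12.
12 divides 1632, so solutions exist.
Back-substitute for Bézout coefficients:
  12 = 192 - 3*60
  ... = 16536*(-337) + 21516*(259)
Scale by 1632/12 = 136: (a₀, b₀) = (-45832, 35224).
General solution: a = -45832 + 1793t, b = 35224 - 1378t for integer t.
a ≥ 0: smallest is -45832 mod 1793 = 786 (at t = 26), with b = -604.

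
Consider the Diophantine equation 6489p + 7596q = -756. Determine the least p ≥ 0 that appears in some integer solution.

680

gcd(7596, 6489) = 9.
9 divides -756, so solutions exist.
By Bézout, 6489×(-199) + 7596×(170) = 9.
Scale by -756/9 = -84: (p₀, q₀) = (16716, -14280).
General solution: p = 16716 + 844t, q = -14280 - 721t for integer t.
p ≥ 0: smallest is 16716 mod 844 = 680 (at t = -19), with q = -581.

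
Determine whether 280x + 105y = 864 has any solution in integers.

no

gcd(280, 105):
  280 = 2×105 + 70
  105 = 1×70 + 35
  70 = 2×35
so gcd(280, 105) = 35.
35 does not divide 864 (remainder 24), so no integer solutions.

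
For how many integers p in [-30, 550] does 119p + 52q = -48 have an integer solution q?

gcd(119, 52) = 1  (119 = 2×52 + 15, 52 = 3×15 + 7, 15 = 2×7 + 1, 7 = 7×1).
Back-substituting, 119×(7) + 52×(-16) = 1.
Scale by -48: particular solution (-336, 768); reduce p mod 52: (28, -65).
General solution: p = 28 + 52t, q = -65 - 119t for integer t.
-30 ≤ 28 + 52t ≤ 550 gives t ∈ [-1, 10], which is 12 values.

12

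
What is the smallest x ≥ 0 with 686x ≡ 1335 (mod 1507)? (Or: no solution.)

650

gcd(1507, 686):
  1507 = 2*686 + 135
  686 = 5*135 + 11
  135 = 12*11 + 3
  11 = 3*3 + 2
  3 = 1*2 + 1
  2 = 2*1
so gcd(1507, 686) = 1.
1 divides 1335, so solutions exist.
Back-substitute for Bézout coefficients:
  1 = 3 - 1*2
  ... = 686*(-547) + 1507*(249)
So 686*(-547) ≡ 1 (mod 1507); multiply by 1335: x ≡ -730245 (mod 1507).
Smallest nonnegative: x = -730245 mod 1507 = 650.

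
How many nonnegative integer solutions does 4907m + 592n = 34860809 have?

gcd(4907, 592) = 1  (4907 = 8*592 + 171, 592 = 3*171 + 79, 171 = 2*79 + 13, 79 = 6*13 + 1, 13 = 13*1).
Back-substituting, 4907*(-45) + 592*(373) = 1.
Scale by 34860809: one solution is (-1568736405, 13003081757). Reduce m mod 592: (251, 56806).
General: m = 251 + 592t, n = 56806 - 4907t.
m ≥ 0 ⇒ t ≥ 0; n ≥ 0 ⇒ t ≤ 11. So t ∈ [0, 11]: 12 solutions.

12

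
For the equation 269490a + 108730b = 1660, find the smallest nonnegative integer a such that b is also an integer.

7636

gcd(269490, 108730):
  269490 = 2*108730 + 52030
  108730 = 2*52030 + 4670
  52030 = 11*4670 + 660
  4670 = 7*660 + 50
  660 = 13*50 + 10
  50 = 5*10
so gcd(269490, 108730) = 10.
10 divides 1660, so solutions exist.
Back-substitute for Bézout coefficients:
  10 = 660 - 13*50
  ... = 269490*(2142) + 108730*(-5309)
Scale by 1660/10 = 166: (a₀, b₀) = (355572, -881294).
General solution: a = 355572 + 10873t, b = -881294 - 26949t for integer t.
a ≥ 0: smallest is 355572 mod 10873 = 7636 (at t = -32), with b = -18926.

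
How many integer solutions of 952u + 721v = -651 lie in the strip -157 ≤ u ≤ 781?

gcd(952, 721) = 7  (952 = 1×721 + 231, 721 = 3×231 + 28, 231 = 8×28 + 7, 28 = 4×7).
Back-substituting, 952×(25) + 721×(-33) = 7.
Scale by -93: particular solution (-2325, 3069); reduce u mod 103: (44, -59).
General solution: u = 44 + 103t, v = -59 - 136t for integer t.
-157 ≤ 44 + 103t ≤ 781 gives t ∈ [-1, 7], which is 9 values.

9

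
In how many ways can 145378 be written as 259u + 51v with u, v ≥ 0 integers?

11

gcd(259, 51) = 1.
By Bézout, 259×(13) + 51×(-66) = 1.
One solution: (7, 2815).
General: u = 7 + 51t, v = 2815 - 259t.
u ≥ 0 ⇒ t ≥ 0; v ≥ 0 ⇒ t ≤ 10. So t ∈ [0, 10]: 11 solutions.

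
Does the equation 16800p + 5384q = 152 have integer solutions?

gcd(16800, 5384) = 8  (16800 = 3×5384 + 648, 5384 = 8×648 + 200, 648 = 3×200 + 48, 200 = 4×48 + 8, 48 = 6×8).
8 divides 152, so integer solutions exist.

yes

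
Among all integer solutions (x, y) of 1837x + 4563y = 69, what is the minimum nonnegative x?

gcd(4563, 1837) = 1.
1 divides 69, so solutions exist.
By Bézout, 1837×(-1160) + 4563×(467) = 1.
Scale by 69/1 = 69: (x₀, y₀) = (-80040, 32223).
General solution: x = -80040 + 4563t, y = 32223 - 1837t for integer t.
x ≥ 0: smallest is -80040 mod 4563 = 2094 (at t = 18), with y = -843.

2094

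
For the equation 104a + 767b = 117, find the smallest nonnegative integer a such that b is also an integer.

38

gcd(767, 104) = 13  (767 = 7·104 + 39, 104 = 2·39 + 26, 39 = 1·26 + 13, 26 = 2·13).
13 divides 117, so solutions exist.
Back-substituting, 104·(-22) + 767·(3) = 13.
Scale by 117/13 = 9: (a₀, b₀) = (-198, 27).
General solution: a = -198 + 59t, b = 27 - 8t for integer t.
a ≥ 0: smallest is -198 mod 59 = 38 (at t = 4), with b = -5.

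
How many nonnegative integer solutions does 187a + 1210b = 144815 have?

7

gcd(1210, 187):
  1210 = 6·187 + 88
  187 = 2·88 + 11
  88 = 8·11
so gcd(1210, 187) = 11.
Back-substitute for Bézout coefficients:
  11 = 187 - 2·88
  ... = 187·(13) + 1210·(-2)
Scale by 13165: one solution is (171145, -26330). Reduce a mod 110: (95, 105).
General: a = 95 + 110t, b = 105 - 17t.
a ≥ 0 ⇒ t ≥ 0; b ≥ 0 ⇒ t ≤ 6. So t ∈ [0, 6]: 7 solutions.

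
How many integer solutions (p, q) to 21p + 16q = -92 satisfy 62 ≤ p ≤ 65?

0

gcd(21, 16):
  21 = 1·16 + 5
  16 = 3·5 + 1
  5 = 5·1
so gcd(21, 16) = 1.
Back-substitute for Bézout coefficients:
  1 = 16 - 3·5
  ... = 21·(-3) + 16·(4)
Scale by -92: particular solution (276, -368); reduce p mod 16: (4, -11).
General solution: p = 4 + 16t, q = -11 - 21t for integer t.
62 ≤ 4 + 16t ≤ 65 gives t ∈ [4, 3], which is 0 values.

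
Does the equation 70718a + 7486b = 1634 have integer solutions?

yes

gcd(70718, 7486) = 38  (70718 = 9·7486 + 3344, 7486 = 2·3344 + 798, 3344 = 4·798 + 152, 798 = 5·152 + 38, 152 = 4·38).
38 divides 1634, so integer solutions exist.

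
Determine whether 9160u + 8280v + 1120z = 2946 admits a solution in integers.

gcd(9160, 8280):
  9160 = 1*8280 + 880
  8280 = 9*880 + 360
  880 = 2*360 + 160
  360 = 2*160 + 40
  160 = 4*40
so gcd(9160, 8280) = 40.
gcd(40, 1120) = 40.
40 does not divide 2946 (remainder 26), so no integer solutions.

no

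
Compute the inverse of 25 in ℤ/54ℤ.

gcd(54, 25) = 1  (54 = 2×25 + 4, 25 = 6×4 + 1, 4 = 4×1).
Back-substituting, 25×(13) + 54×(-6) = 1.
So 25×13 ≡ 1 (mod 54), and 13 mod 54 = 13.

13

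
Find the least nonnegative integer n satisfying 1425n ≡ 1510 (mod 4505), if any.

137

gcd(4505, 1425):
  4505 = 3×1425 + 230
  1425 = 6×230 + 45
  230 = 5×45 + 5
  45 = 9×5
so gcd(4505, 1425) = 5.
5 divides 1510, so solutions exist.
Back-substitute for Bézout coefficients:
  5 = 230 - 5×45
  ... = 1425×(-98) + 4505×(31)
So 1425×(-98) ≡ 5 (mod 4505); multiply by 302: n ≡ -29596 (mod 901).
Smallest nonnegative: n = -29596 mod 901 = 137.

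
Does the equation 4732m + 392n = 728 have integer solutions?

yes

gcd(4732, 392) = 28  (4732 = 12×392 + 28, 392 = 14×28).
28 divides 728, so integer solutions exist.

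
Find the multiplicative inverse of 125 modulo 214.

113

gcd(214, 125) = 1  (214 = 1×125 + 89, 125 = 1×89 + 36, 89 = 2×36 + 17, 36 = 2×17 + 2, 17 = 8×2 + 1, 2 = 2×1).
Back-substituting, 125×(-101) + 214×(59) = 1.
So 125×-101 ≡ 1 (mod 214), and -101 mod 214 = 113.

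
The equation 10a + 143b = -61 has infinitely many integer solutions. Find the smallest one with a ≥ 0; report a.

94

gcd(143, 10):
  143 = 14·10 + 3
  10 = 3·3 + 1
  3 = 3·1
so gcd(143, 10) = 1.
1 divides -61, so solutions exist.
Back-substitute for Bézout coefficients:
  1 = 10 - 3·3
  ... = 10·(43) + 143·(-3)
Scale by -61/1 = -61: (a₀, b₀) = (-2623, 183).
General solution: a = -2623 + 143t, b = 183 - 10t for integer t.
a ≥ 0: smallest is -2623 mod 143 = 94 (at t = 19), with b = -7.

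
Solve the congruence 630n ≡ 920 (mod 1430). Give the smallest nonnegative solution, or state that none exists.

gcd(1430, 630) = 10  (1430 = 2*630 + 170, 630 = 3*170 + 120, 170 = 1*120 + 50, 120 = 2*50 + 20, 50 = 2*20 + 10, 20 = 2*10).
10 divides 920, so solutions exist.
Back-substituting, 630*(-59) + 1430*(26) = 10.
So 630*(-59) ≡ 10 (mod 1430); multiply by 92: n ≡ -5428 (mod 143).
Smallest nonnegative: n = -5428 mod 143 = 6.

6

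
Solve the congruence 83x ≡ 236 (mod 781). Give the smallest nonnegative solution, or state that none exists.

351

gcd(781, 83):
  781 = 9×83 + 34
  83 = 2×34 + 15
  34 = 2×15 + 4
  15 = 3×4 + 3
  4 = 1×3 + 1
  3 = 3×1
so gcd(781, 83) = 1.
1 divides 236, so solutions exist.
Back-substitute for Bézout coefficients:
  1 = 4 - 1×3
  ... = 83×(-207) + 781×(22)
So 83×(-207) ≡ 1 (mod 781); multiply by 236: x ≡ -48852 (mod 781).
Smallest nonnegative: x = -48852 mod 781 = 351.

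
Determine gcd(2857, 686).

1

gcd(2857, 686):
  2857 = 4·686 + 113
  686 = 6·113 + 8
  113 = 14·8 + 1
  8 = 8·1
so gcd(2857, 686) = 1.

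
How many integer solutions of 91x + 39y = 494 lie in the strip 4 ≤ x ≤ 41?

13

gcd(91, 39) = 13  (91 = 2×39 + 13, 39 = 3×13).
Back-substituting, 91×(1) + 39×(-2) = 13.
Scale by 38: particular solution (38, -76); reduce x mod 3: (2, 8).
General solution: x = 2 + 3t, y = 8 - 7t for integer t.
4 ≤ 2 + 3t ≤ 41 gives t ∈ [1, 13], which is 13 values.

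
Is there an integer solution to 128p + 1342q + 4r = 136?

gcd(1342, 128) = 2.
gcd(2, 4) = 2.
2 divides 136, so integer solutions exist.

yes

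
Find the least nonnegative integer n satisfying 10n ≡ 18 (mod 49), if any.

41

gcd(49, 10):
  49 = 4·10 + 9
  10 = 1·9 + 1
  9 = 9·1
so gcd(49, 10) = 1.
1 divides 18, so solutions exist.
Back-substitute for Bézout coefficients:
  1 = 10 - 1·9
  ... = 10·(5) + 49·(-1)
So 10·(5) ≡ 1 (mod 49); multiply by 18: n ≡ 90 (mod 49).
Smallest nonnegative: n = 90 mod 49 = 41.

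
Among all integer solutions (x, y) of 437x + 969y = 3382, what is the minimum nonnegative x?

gcd(969, 437):
  969 = 2·437 + 95
  437 = 4·95 + 57
  95 = 1·57 + 38
  57 = 1·38 + 19
  38 = 2·19
so gcd(969, 437) = 19.
19 divides 3382, so solutions exist.
Back-substitute for Bézout coefficients:
  19 = 57 - 1·38
  ... = 437·(20) + 969·(-9)
Scale by 3382/19 = 178: (x₀, y₀) = (3560, -1602).
General solution: x = 3560 + 51t, y = -1602 - 23t for integer t.
x ≥ 0: smallest is 3560 mod 51 = 41 (at t = -69), with y = -15.

41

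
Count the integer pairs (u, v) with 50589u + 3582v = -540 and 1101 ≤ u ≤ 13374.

31

gcd(50589, 3582) = 9  (50589 = 14·3582 + 441, 3582 = 8·441 + 54, 441 = 8·54 + 9, 54 = 6·9).
Back-substituting, 50589·(65) + 3582·(-918) = 9.
Scale by -60: particular solution (-3900, 55080); reduce u mod 398: (80, -1130).
General solution: u = 80 + 398t, v = -1130 - 5621t for integer t.
1101 ≤ 80 + 398t ≤ 13374 gives t ∈ [3, 33], which is 31 values.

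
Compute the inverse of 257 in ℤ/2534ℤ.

gcd(2534, 257):
  2534 = 9·257 + 221
  257 = 1·221 + 36
  221 = 6·36 + 5
  36 = 7·5 + 1
  5 = 5·1
so gcd(2534, 257) = 1.
Back-substitute for Bézout coefficients:
  1 = 36 - 7·5
  ... = 257·(493) + 2534·(-50)
So 257·493 ≡ 1 (mod 2534), and 493 mod 2534 = 493.

493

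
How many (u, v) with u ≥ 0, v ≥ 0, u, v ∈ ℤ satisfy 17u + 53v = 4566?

gcd(53, 17) = 1  (53 = 3*17 + 2, 17 = 8*2 + 1, 2 = 2*1).
Back-substituting, 17*(25) + 53*(-8) = 1.
Scale by 4566: one solution is (114150, -36528). Reduce u mod 53: (41, 73).
General: u = 41 + 53t, v = 73 - 17t.
u ≥ 0 ⇒ t ≥ 0; v ≥ 0 ⇒ t ≤ 4. So t ∈ [0, 4]: 5 solutions.

5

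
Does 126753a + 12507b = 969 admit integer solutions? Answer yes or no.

no

gcd(126753, 12507) = 33  (126753 = 10*12507 + 1683, 12507 = 7*1683 + 726, 1683 = 2*726 + 231, 726 = 3*231 + 33, 231 = 7*33).
33 does not divide 969 (remainder 12), so no integer solutions.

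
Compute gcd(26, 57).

1

gcd(57, 26):
  57 = 2·26 + 5
  26 = 5·5 + 1
  5 = 5·1
so gcd(57, 26) = 1.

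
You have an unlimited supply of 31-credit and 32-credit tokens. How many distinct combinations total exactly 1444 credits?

1

Need nonnegative integers with 31j + 32k = 1444.
gcd(31, 32) = 1, and 31·(-1) + 32·(1) = 1.
So (j₀, k₀) = (-1444, 1444); general j = -1444 + 32t, k = 1444 - 31t.
j ≥ 0 ⇒ t ≥ 46; k ≥ 0 ⇒ t ≤ 46. That's 1 value of t.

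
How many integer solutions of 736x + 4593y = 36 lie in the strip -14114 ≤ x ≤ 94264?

gcd(4593, 736) = 1  (4593 = 6×736 + 177, 736 = 4×177 + 28, 177 = 6×28 + 9, 28 = 3×9 + 1, 9 = 9×1).
Back-substituting, 736×(493) + 4593×(-79) = 1.
Scale by 36: particular solution (17748, -2844); reduce x mod 4593: (3969, -636).
General solution: x = 3969 + 4593t, y = -636 - 736t for integer t.
-14114 ≤ 3969 + 4593t ≤ 94264 gives t ∈ [-3, 19], which is 23 values.

23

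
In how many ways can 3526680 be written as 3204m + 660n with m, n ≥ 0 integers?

20

gcd(3204, 660):
  3204 = 4×660 + 564
  660 = 1×564 + 96
  564 = 5×96 + 84
  96 = 1×84 + 12
  84 = 7×12
so gcd(3204, 660) = 12.
Back-substitute for Bézout coefficients:
  12 = 96 - 1×84
  ... = 3204×(-7) + 660×(34)
Scale by 293890: one solution is (-2057230, 9992260). Reduce m mod 55: (45, 5125).
General: m = 45 + 55t, n = 5125 - 267t.
m ≥ 0 ⇒ t ≥ 0; n ≥ 0 ⇒ t ≤ 19. So t ∈ [0, 19]: 20 solutions.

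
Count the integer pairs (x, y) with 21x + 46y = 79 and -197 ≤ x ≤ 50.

6

gcd(46, 21):
  46 = 2*21 + 4
  21 = 5*4 + 1
  4 = 4*1
so gcd(46, 21) = 1.
Back-substitute for Bézout coefficients:
  1 = 21 - 5*4
  ... = 21*(11) + 46*(-5)
Scale by 79: particular solution (869, -395); reduce x mod 46: (41, -17).
General solution: x = 41 + 46t, y = -17 - 21t for integer t.
-197 ≤ 41 + 46t ≤ 50 gives t ∈ [-5, 0], which is 6 values.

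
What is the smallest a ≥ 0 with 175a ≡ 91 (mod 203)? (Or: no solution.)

4

gcd(203, 175) = 7  (203 = 1·175 + 28, 175 = 6·28 + 7, 28 = 4·7).
7 divides 91, so solutions exist.
Back-substituting, 175·(7) + 203·(-6) = 7.
So 175·(7) ≡ 7 (mod 203); multiply by 13: a ≡ 91 (mod 29).
Smallest nonnegative: a = 91 mod 29 = 4.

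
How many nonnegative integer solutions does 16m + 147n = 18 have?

0

gcd(147, 16) = 1.
By Bézout, 16×(46) + 147×(-5) = 1.
One solution: (93, -10).
General: m = 93 + 147t, n = -10 - 16t.
m ≥ 0 ⇒ t ≥ 0; n ≥ 0 ⇒ t ≤ -1. So t ∈ [0, -1]: 0 solutions.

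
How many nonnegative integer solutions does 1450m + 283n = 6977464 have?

17

gcd(1450, 283) = 1  (1450 = 5·283 + 35, 283 = 8·35 + 3, 35 = 11·3 + 2, 3 = 1·2 + 1, 2 = 2·1).
Back-substituting, 1450·(-97) + 283·(497) = 1.
Scale by 6977464: one solution is (-676814008, 3467799608). Reduce m mod 283: (19, 24558).
General: m = 19 + 283t, n = 24558 - 1450t.
m ≥ 0 ⇒ t ≥ 0; n ≥ 0 ⇒ t ≤ 16. So t ∈ [0, 16]: 17 solutions.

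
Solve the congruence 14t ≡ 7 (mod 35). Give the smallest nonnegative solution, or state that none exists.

gcd(35, 14):
  35 = 2*14 + 7
  14 = 2*7
so gcd(35, 14) = 7.
7 divides 7, so solutions exist.
Back-substitute for Bézout coefficients:
  7 = 35 - 2*14
  ... = 14*(-2) + 35*(1)
So 14*(-2) ≡ 7 (mod 35); multiply by 1: t ≡ -2 (mod 5).
Smallest nonnegative: t = -2 mod 5 = 3.

3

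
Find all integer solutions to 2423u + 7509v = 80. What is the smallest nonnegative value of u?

5005

gcd(7509, 2423):
  7509 = 3×2423 + 240
  2423 = 10×240 + 23
  240 = 10×23 + 10
  23 = 2×10 + 3
  10 = 3×3 + 1
  3 = 3×1
so gcd(7509, 2423) = 1.
1 divides 80, so solutions exist.
Back-substitute for Bézout coefficients:
  1 = 10 - 3×3
  ... = 2423×(-2284) + 7509×(737)
Scale by 80/1 = 80: (u₀, v₀) = (-182720, 58960).
General solution: u = -182720 + 7509t, v = 58960 - 2423t for integer t.
u ≥ 0: smallest is -182720 mod 7509 = 5005 (at t = 25), with v = -1615.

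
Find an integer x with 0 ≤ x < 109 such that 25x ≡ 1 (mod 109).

48

gcd(109, 25):
  109 = 4×25 + 9
  25 = 2×9 + 7
  9 = 1×7 + 2
  7 = 3×2 + 1
  2 = 2×1
so gcd(109, 25) = 1.
Back-substitute for Bézout coefficients:
  1 = 7 - 3×2
  ... = 25×(48) + 109×(-11)
So 25×48 ≡ 1 (mod 109), and 48 mod 109 = 48.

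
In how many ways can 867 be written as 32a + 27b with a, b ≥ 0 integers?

1

gcd(32, 27) = 1.
By Bézout, 32·(11) + 27·(-13) = 1.
One solution: (6, 25).
General: a = 6 + 27t, b = 25 - 32t.
a ≥ 0 ⇒ t ≥ 0; b ≥ 0 ⇒ t ≤ 0. So t ∈ [0, 0]: 1 solution.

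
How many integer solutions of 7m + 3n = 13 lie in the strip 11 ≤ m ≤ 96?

28

gcd(7, 3) = 1.
By Bézout, 7×(1) + 3×(-2) = 1.
Particular solution: (1, 2).
General solution: m = 1 + 3t, n = 2 - 7t for integer t.
11 ≤ 1 + 3t ≤ 96 gives t ∈ [4, 31], which is 28 values.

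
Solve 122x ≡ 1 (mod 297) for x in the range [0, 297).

gcd(297, 122) = 1  (297 = 2·122 + 53, 122 = 2·53 + 16, 53 = 3·16 + 5, 16 = 3·5 + 1, 5 = 5·1).
Back-substituting, 122·(56) + 297·(-23) = 1.
So 122·56 ≡ 1 (mod 297), and 56 mod 297 = 56.

56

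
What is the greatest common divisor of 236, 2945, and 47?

gcd(2945, 236) = 1.
gcd(1, 47) = 1.

1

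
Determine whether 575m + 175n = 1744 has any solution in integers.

gcd(575, 175) = 25  (575 = 3*175 + 50, 175 = 3*50 + 25, 50 = 2*25).
25 does not divide 1744 (remainder 19), so no integer solutions.

no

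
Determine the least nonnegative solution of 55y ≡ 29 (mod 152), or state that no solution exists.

147

gcd(152, 55):
  152 = 2*55 + 42
  55 = 1*42 + 13
  42 = 3*13 + 3
  13 = 4*3 + 1
  3 = 3*1
so gcd(152, 55) = 1.
1 divides 29, so solutions exist.
Back-substitute for Bézout coefficients:
  1 = 13 - 4*3
  ... = 55*(47) + 152*(-17)
So 55*(47) ≡ 1 (mod 152); multiply by 29: y ≡ 1363 (mod 152).
Smallest nonnegative: y = 1363 mod 152 = 147.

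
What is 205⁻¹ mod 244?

gcd(244, 205) = 1  (244 = 1*205 + 39, 205 = 5*39 + 10, 39 = 3*10 + 9, 10 = 1*9 + 1, 9 = 9*1).
Back-substituting, 205*(25) + 244*(-21) = 1.
So 205*25 ≡ 1 (mod 244), and 25 mod 244 = 25.

25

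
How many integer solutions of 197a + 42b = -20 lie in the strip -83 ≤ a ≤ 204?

gcd(197, 42):
  197 = 4×42 + 29
  42 = 1×29 + 13
  29 = 2×13 + 3
  13 = 4×3 + 1
  3 = 3×1
so gcd(197, 42) = 1.
Back-substitute for Bézout coefficients:
  1 = 13 - 4×3
  ... = 197×(-13) + 42×(61)
Scale by -20: particular solution (260, -1220); reduce a mod 42: (8, -38).
General solution: a = 8 + 42t, b = -38 - 197t for integer t.
-83 ≤ 8 + 42t ≤ 204 gives t ∈ [-2, 4], which is 7 values.

7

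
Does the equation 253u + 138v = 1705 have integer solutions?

gcd(253, 138) = 23  (253 = 1*138 + 115, 138 = 1*115 + 23, 115 = 5*23).
23 does not divide 1705 (remainder 3), so no integer solutions.

no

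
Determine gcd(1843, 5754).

gcd(5754, 1843):
  5754 = 3*1843 + 225
  1843 = 8*225 + 43
  225 = 5*43 + 10
  43 = 4*10 + 3
  10 = 3*3 + 1
  3 = 3*1
so gcd(5754, 1843) = 1.

1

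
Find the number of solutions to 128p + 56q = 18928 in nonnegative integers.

gcd(128, 56):
  128 = 2×56 + 16
  56 = 3×16 + 8
  16 = 2×8
so gcd(128, 56) = 8.
Back-substitute for Bézout coefficients:
  8 = 56 - 3×16
  ... = 128×(-3) + 56×(7)
Scale by 2366: one solution is (-7098, 16562). Reduce p mod 7: (0, 338).
General: p = 0 + 7t, q = 338 - 16t.
p ≥ 0 ⇒ t ≥ 0; q ≥ 0 ⇒ t ≤ 21. So t ∈ [0, 21]: 22 solutions.

22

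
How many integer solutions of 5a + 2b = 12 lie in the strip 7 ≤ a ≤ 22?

gcd(5, 2) = 1  (5 = 2*2 + 1, 2 = 2*1).
Back-substituting, 5*(1) + 2*(-2) = 1.
Scale by 12: particular solution (12, -24); reduce a mod 2: (0, 6).
General solution: a = 0 + 2t, b = 6 - 5t for integer t.
7 ≤ 0 + 2t ≤ 22 gives t ∈ [4, 11], which is 8 values.

8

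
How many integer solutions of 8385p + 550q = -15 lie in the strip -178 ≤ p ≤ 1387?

gcd(8385, 550):
  8385 = 15*550 + 135
  550 = 4*135 + 10
  135 = 13*10 + 5
  10 = 2*5
so gcd(8385, 550) = 5.
Back-substitute for Bézout coefficients:
  5 = 135 - 13*10
  ... = 8385*(53) + 550*(-808)
Scale by -3: particular solution (-159, 2424); reduce p mod 110: (61, -930).
General solution: p = 61 + 110t, q = -930 - 1677t for integer t.
-178 ≤ 61 + 110t ≤ 1387 gives t ∈ [-2, 12], which is 15 values.

15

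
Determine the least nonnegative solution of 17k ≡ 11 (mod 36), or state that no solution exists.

7

gcd(36, 17) = 1  (36 = 2·17 + 2, 17 = 8·2 + 1, 2 = 2·1).
1 divides 11, so solutions exist.
Back-substituting, 17·(17) + 36·(-8) = 1.
So 17·(17) ≡ 1 (mod 36); multiply by 11: k ≡ 187 (mod 36).
Smallest nonnegative: k = 187 mod 36 = 7.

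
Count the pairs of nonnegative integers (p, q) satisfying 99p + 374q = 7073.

gcd(374, 99) = 11.
By Bézout, 99×(-15) + 374×(4) = 11.
One solution: (11, 16).
General: p = 11 + 34t, q = 16 - 9t.
p ≥ 0 ⇒ t ≥ 0; q ≥ 0 ⇒ t ≤ 1. So t ∈ [0, 1]: 2 solutions.

2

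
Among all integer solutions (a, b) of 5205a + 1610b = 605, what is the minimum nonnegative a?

gcd(5205, 1610):
  5205 = 3·1610 + 375
  1610 = 4·375 + 110
  375 = 3·110 + 45
  110 = 2·45 + 20
  45 = 2·20 + 5
  20 = 4·5
so gcd(5205, 1610) = 5.
5 divides 605, so solutions exist.
Back-substitute for Bézout coefficients:
  5 = 45 - 2·20
  ... = 5205·(73) + 1610·(-236)
Scale by 605/5 = 121: (a₀, b₀) = (8833, -28556).
General solution: a = 8833 + 322t, b = -28556 - 1041t for integer t.
a ≥ 0: smallest is 8833 mod 322 = 139 (at t = -27), with b = -449.

139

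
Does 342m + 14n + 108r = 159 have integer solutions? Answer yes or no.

no

gcd(342, 14):
  342 = 24×14 + 6
  14 = 2×6 + 2
  6 = 3×2
so gcd(342, 14) = 2.
gcd(2, 108) = 2.
2 does not divide 159 (remainder 1), so no integer solutions.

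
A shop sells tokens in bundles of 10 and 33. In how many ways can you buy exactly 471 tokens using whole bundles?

1

Need nonnegative integers with 10j + 33k = 471.
gcd(10, 33) = 1, and 10·(10) + 33·(-3) = 1.
So (j₀, k₀) = (4710, -1413); general j = 4710 + 33t, k = -1413 - 10t.
j ≥ 0 ⇒ t ≥ -142; k ≥ 0 ⇒ t ≤ -142. That's 1 value of t.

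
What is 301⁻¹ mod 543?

451

gcd(543, 301) = 1  (543 = 1·301 + 242, 301 = 1·242 + 59, 242 = 4·59 + 6, 59 = 9·6 + 5, 6 = 1·5 + 1, 5 = 5·1).
Back-substituting, 301·(-92) + 543·(51) = 1.
So 301·-92 ≡ 1 (mod 543), and -92 mod 543 = 451.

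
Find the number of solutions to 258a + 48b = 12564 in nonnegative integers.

gcd(258, 48):
  258 = 5·48 + 18
  48 = 2·18 + 12
  18 = 1·12 + 6
  12 = 2·6
so gcd(258, 48) = 6.
Back-substitute for Bézout coefficients:
  6 = 18 - 1·12
  ... = 258·(3) + 48·(-16)
Scale by 2094: one solution is (6282, -33504). Reduce a mod 8: (2, 251).
General: a = 2 + 8t, b = 251 - 43t.
a ≥ 0 ⇒ t ≥ 0; b ≥ 0 ⇒ t ≤ 5. So t ∈ [0, 5]: 6 solutions.

6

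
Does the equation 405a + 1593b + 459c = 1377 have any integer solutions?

yes

gcd(1593, 405):
  1593 = 3·405 + 378
  405 = 1·378 + 27
  378 = 14·27
so gcd(1593, 405) = 27.
gcd(27, 459) = 27.
27 divides 1377, so integer solutions exist.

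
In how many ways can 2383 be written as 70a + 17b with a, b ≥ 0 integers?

2

gcd(70, 17) = 1  (70 = 4×17 + 2, 17 = 8×2 + 1, 2 = 2×1).
Back-substituting, 70×(-8) + 17×(33) = 1.
Scale by 2383: one solution is (-19064, 78639). Reduce a mod 17: (10, 99).
General: a = 10 + 17t, b = 99 - 70t.
a ≥ 0 ⇒ t ≥ 0; b ≥ 0 ⇒ t ≤ 1. So t ∈ [0, 1]: 2 solutions.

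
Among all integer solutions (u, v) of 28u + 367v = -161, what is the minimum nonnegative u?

86

gcd(367, 28):
  367 = 13·28 + 3
  28 = 9·3 + 1
  3 = 3·1
so gcd(367, 28) = 1.
1 divides -161, so solutions exist.
Back-substitute for Bézout coefficients:
  1 = 28 - 9·3
  ... = 28·(118) + 367·(-9)
Scale by -161/1 = -161: (u₀, v₀) = (-18998, 1449).
General solution: u = -18998 + 367t, v = 1449 - 28t for integer t.
u ≥ 0: smallest is -18998 mod 367 = 86 (at t = 52), with v = -7.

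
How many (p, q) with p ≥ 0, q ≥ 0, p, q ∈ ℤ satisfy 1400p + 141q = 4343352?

22

gcd(1400, 141) = 1  (1400 = 9·141 + 131, 141 = 1·131 + 10, 131 = 13·10 + 1, 10 = 10·1).
Back-substituting, 1400·(14) + 141·(-139) = 1.
Scale by 4343352: one solution is (60806928, -603725928). Reduce p mod 141: (114, 29672).
General: p = 114 + 141t, q = 29672 - 1400t.
p ≥ 0 ⇒ t ≥ 0; q ≥ 0 ⇒ t ≤ 21. So t ∈ [0, 21]: 22 solutions.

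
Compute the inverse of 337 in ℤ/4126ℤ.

gcd(4126, 337) = 1  (4126 = 12·337 + 82, 337 = 4·82 + 9, 82 = 9·9 + 1, 9 = 9·1).
Back-substituting, 337·(-453) + 4126·(37) = 1.
So 337·-453 ≡ 1 (mod 4126), and -453 mod 4126 = 3673.

3673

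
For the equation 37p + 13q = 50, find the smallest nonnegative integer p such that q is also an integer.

gcd(37, 13):
  37 = 2*13 + 11
  13 = 1*11 + 2
  11 = 5*2 + 1
  2 = 2*1
so gcd(37, 13) = 1.
1 divides 50, so solutions exist.
Back-substitute for Bézout coefficients:
  1 = 11 - 5*2
  ... = 37*(6) + 13*(-17)
Scale by 50/1 = 50: (p₀, q₀) = (300, -850).
General solution: p = 300 + 13t, q = -850 - 37t for integer t.
p ≥ 0: smallest is 300 mod 13 = 1 (at t = -23), with q = 1.

1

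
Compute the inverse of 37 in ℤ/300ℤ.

73

gcd(300, 37):
  300 = 8·37 + 4
  37 = 9·4 + 1
  4 = 4·1
so gcd(300, 37) = 1.
Back-substitute for Bézout coefficients:
  1 = 37 - 9·4
  ... = 37·(73) + 300·(-9)
So 37·73 ≡ 1 (mod 300), and 73 mod 300 = 73.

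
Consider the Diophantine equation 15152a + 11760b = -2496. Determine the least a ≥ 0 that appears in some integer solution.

gcd(15152, 11760) = 16.
16 divides -2496, so solutions exist.
By Bézout, 15152*(-52) + 11760*(67) = 16.
Scale by -2496/16 = -156: (a₀, b₀) = (8112, -10452).
General solution: a = 8112 + 735t, b = -10452 - 947t for integer t.
a ≥ 0: smallest is 8112 mod 735 = 27 (at t = -11), with b = -35.

27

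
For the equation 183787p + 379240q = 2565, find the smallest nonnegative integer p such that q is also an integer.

11735

gcd(379240, 183787) = 19.
19 divides 2565, so solutions exist.
By Bézout, 183787*(-1983) + 379240*(961) = 19.
Scale by 2565/19 = 135: (p₀, q₀) = (-267705, 129735).
General solution: p = -267705 + 19960t, q = 129735 - 9673t for integer t.
p ≥ 0: smallest is -267705 mod 19960 = 11735 (at t = 14), with q = -5687.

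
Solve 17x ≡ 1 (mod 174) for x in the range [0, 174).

gcd(174, 17):
  174 = 10*17 + 4
  17 = 4*4 + 1
  4 = 4*1
so gcd(174, 17) = 1.
Back-substitute for Bézout coefficients:
  1 = 17 - 4*4
  ... = 17*(41) + 174*(-4)
So 17*41 ≡ 1 (mod 174), and 41 mod 174 = 41.

41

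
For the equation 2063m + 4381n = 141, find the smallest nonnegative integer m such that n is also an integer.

gcd(4381, 2063):
  4381 = 2*2063 + 255
  2063 = 8*255 + 23
  255 = 11*23 + 2
  23 = 11*2 + 1
  2 = 2*1
so gcd(4381, 2063) = 1.
1 divides 141, so solutions exist.
Back-substitute for Bézout coefficients:
  1 = 23 - 11*2
  ... = 2063*(2096) + 4381*(-987)
Scale by 141/1 = 141: (m₀, n₀) = (295536, -139167).
General solution: m = 295536 + 4381t, n = -139167 - 2063t for integer t.
m ≥ 0: smallest is 295536 mod 4381 = 2009 (at t = -67), with n = -946.

2009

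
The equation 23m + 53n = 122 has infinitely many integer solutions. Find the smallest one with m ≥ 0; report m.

gcd(53, 23) = 1.
1 divides 122, so solutions exist.
By Bézout, 23·(-23) + 53·(10) = 1.
Scale by 122/1 = 122: (m₀, n₀) = (-2806, 1220).
General solution: m = -2806 + 53t, n = 1220 - 23t for integer t.
m ≥ 0: smallest is -2806 mod 53 = 3 (at t = 53), with n = 1.

3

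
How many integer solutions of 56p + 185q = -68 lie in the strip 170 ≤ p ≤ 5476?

gcd(185, 56) = 1  (185 = 3·56 + 17, 56 = 3·17 + 5, 17 = 3·5 + 2, 5 = 2·2 + 1, 2 = 2·1).
Back-substituting, 56·(76) + 185·(-23) = 1.
Scale by -68: particular solution (-5168, 1564); reduce p mod 185: (12, -4).
General solution: p = 12 + 185t, q = -4 - 56t for integer t.
170 ≤ 12 + 185t ≤ 5476 gives t ∈ [1, 29], which is 29 values.

29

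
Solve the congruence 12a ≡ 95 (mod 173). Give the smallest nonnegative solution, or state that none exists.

80

gcd(173, 12) = 1  (173 = 14·12 + 5, 12 = 2·5 + 2, 5 = 2·2 + 1, 2 = 2·1).
1 divides 95, so solutions exist.
Back-substituting, 12·(-72) + 173·(5) = 1.
So 12·(-72) ≡ 1 (mod 173); multiply by 95: a ≡ -6840 (mod 173).
Smallest nonnegative: a = -6840 mod 173 = 80.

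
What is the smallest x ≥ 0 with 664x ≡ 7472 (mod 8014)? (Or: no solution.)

2232

gcd(8014, 664) = 2  (8014 = 12×664 + 46, 664 = 14×46 + 20, 46 = 2×20 + 6, 20 = 3×6 + 2, 6 = 3×2).
2 divides 7472, so solutions exist.
Back-substituting, 664×(1219) + 8014×(-101) = 2.
So 664×(1219) ≡ 2 (mod 8014); multiply by 3736: x ≡ 4554184 (mod 4007).
Smallest nonnegative: x = 4554184 mod 4007 = 2232.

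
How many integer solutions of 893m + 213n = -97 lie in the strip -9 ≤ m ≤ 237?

gcd(893, 213) = 1  (893 = 4·213 + 41, 213 = 5·41 + 8, 41 = 5·8 + 1, 8 = 8·1).
Back-substituting, 893·(26) + 213·(-109) = 1.
Scale by -97: particular solution (-2522, 10573); reduce m mod 213: (34, -143).
General solution: m = 34 + 213t, n = -143 - 893t for integer t.
-9 ≤ 34 + 213t ≤ 237 gives t ∈ [0, 0], which is 1 value.

1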